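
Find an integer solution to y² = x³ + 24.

Try small integer x values and check whether x³ + 24 is a perfect square.
x = -2: x³ + 24 = -2³ + 24 = -8 + 24 = 16
Is 16 a perfect square? 4² = 16 ✓
So (x, y) = (-2, 4) is a solution.

x = -2, y = 4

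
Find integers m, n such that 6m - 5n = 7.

Step 1: Check solvability.
gcd(6, 5) = 1
Since 1 divides 7, solutions exist.

Step 2: Apply extended Euclidean algorithm to find gcd.
We find integers such that 6*x0 + 5*y0 = 1

Step 3: Scale the particular solution.
Multiply by 7/1 = 7:
m = 7, n = 7

Step 4: Verify.
6*(7) - 5*(7) = 7 = 7 ✓

m = 7, n = 7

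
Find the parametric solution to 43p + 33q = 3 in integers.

Step 1: Compute gcd(43, 33) = 1.
Since 1 divides 3, solutions exist.

Step 2: Find a particular solution using extended Euclidean algorithm.
We get p₀ = 30, q₀ = -39.
Check: 43*30 + 33*-39 = 3 = 3 ✓

Step 3: Write the general solution.
p = 30 + (33/1)t = 30 + 33t
q = -39 - (43/1)t = -39 - 43t
for any integer t.

p = 30 + 33t, q = -39 - 43t for integer t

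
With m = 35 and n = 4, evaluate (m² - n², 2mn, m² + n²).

a = m² - n² = 1225 - 16 = 1209
b = 2mn = 2·35·4 = 280
c = m² + n² = 1225 + 16 = 1241
Verify: 1209² + 280² = 1461681 + 78400 = 1540081 = 1241² ✓

(1209, 280, 1241)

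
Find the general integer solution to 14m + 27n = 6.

Step 1: Compute gcd(14, 27) = 1.
Since 1 divides 6, solutions exist.

Step 2: Find a particular solution using extended Euclidean algorithm.
We get m₀ = 12, n₀ = -6.
Check: 14*12 + 27*-6 = 6 = 6 ✓

Step 3: Write the general solution.
m = 12 + (27/1)t = 12 + 27t
n = -6 - (14/1)t = -6 - 14t
for any integer t.

m = 12 + 27t, n = -6 - 14t for integer t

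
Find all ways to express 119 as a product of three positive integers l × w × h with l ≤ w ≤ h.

Iterate l from 1 to ⌊119^(1/3)⌋. For each l dividing 119, iterate w ≥ l with w dividing 119/l, and set h = 119/(l·w).
Triples found (2): (1×1×119), (1×7×17)

(1×1×119), (1×7×17)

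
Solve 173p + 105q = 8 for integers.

Step 1: Check solvability.
gcd(173, 105) = 1
Since 1 divides 8, solutions exist.

Step 2: Apply extended Euclidean algorithm to find gcd.
We find integers such that 173*x0 + 105*y0 = 1

Step 3: Scale the particular solution.
Multiply by 8/1 = 8:
p = 136, q = -224

Step 4: Verify.
173*(136) + 105*(-224) = 8 = 8 ✓

p = 136, q = -224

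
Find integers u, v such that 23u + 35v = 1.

Step 1: Check solvability.
gcd(23, 35) = 1
Since 1 divides 1, solutions exist.

Step 2: Apply extended Euclidean algorithm to find gcd.
We find integers such that 23*x0 + 35*y0 = 1

Step 3: Scale the particular solution.
Multiply by 1/1 = 1:
u = -3, v = 2

Step 4: Verify.
23*(-3) + 35*(2) = 1 = 1 ✓

u = -3, v = 2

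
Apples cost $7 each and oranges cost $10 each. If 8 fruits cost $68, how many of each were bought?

Let a = apples, o = oranges.
a + o = 8
7a + 10o = 68
Substitute o = 8 - a:
7a + 10(8 - a) = 68
(7 - 10)a = 68 - 80
-3a = -12
a = 4, o = 8 - 4 = 4

Apples: 4, Oranges: 4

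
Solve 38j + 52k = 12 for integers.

Step 1: Check solvability.
gcd(38, 52) = 2
Since 2 divides 12, solutions exist.

Step 2: Apply extended Euclidean algorithm to find gcd.
We find integers such that 38*x0 + 52*y0 = 2

Step 3: Scale the particular solution.
Multiply by 12/2 = 6:
j = 66, k = -48

Step 4: Verify.
38*(66) + 52*(-48) = 12 = 12 ✓

j = 66, k = -48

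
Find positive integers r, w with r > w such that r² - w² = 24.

Factor: r² - w² = (r+w)(r-w) = 24.
We need two factors of 24 with the same parity.
Use r+w = 12 and r-w = 2 (product 12·2 = 24).
Adding: 2r = 14, so r = 7.
Subtracting: 2w = 10, so w = 5.
Check: 7² - 5² = 49 - 25 = 24 ✓

r = 7, w = 5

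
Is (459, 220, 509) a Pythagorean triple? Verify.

Compute a² + b² = 459² + 220² = 210681 + 48400 = 259081
Compute c² = 509² = 259081
Since 259081 = 259081, confirmed.

Yes, it is a Pythagorean triple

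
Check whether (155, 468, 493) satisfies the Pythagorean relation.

Compute a² + b²:
155² + 468² = 24025 + 219024 = 243049
Compute c²:
493² = 243049
Since 243049 = 243049, it is a Pythagorean triple.

Yes, it is a Pythagorean triple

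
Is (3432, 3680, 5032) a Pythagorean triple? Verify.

Compute a² + b² = 3432² + 3680² = 11778624 + 13542400 = 25321024
Compute c² = 5032² = 25321024
Since 25321024 = 25321024, confirmed.

Yes, it is a Pythagorean triple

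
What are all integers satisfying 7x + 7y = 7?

Step 1: Compute gcd(7, 7) = 7.
Since 7 divides 7, solutions exist.

Step 2: Find a particular solution using extended Euclidean algorithm.
We get x₀ = 0, y₀ = 1.
Check: 7*0 + 7*1 = 7 = 7 ✓

Step 3: Write the general solution.
x = 0 + (7/7)t = 0 + 1t
y = 1 - (7/7)t = 1 - 1t
for any integer t.

x = 0 + 1t, y = 1 - 1t for integer t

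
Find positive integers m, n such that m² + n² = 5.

Search for m with 5 - m² a perfect square.
m = 1: 5 - 1² = 5 - 1 = 4 = 2² ✓
So m = 1, n = 2.

m = 1, n = 2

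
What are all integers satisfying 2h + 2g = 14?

Step 1: Compute gcd(2, 2) = 2.
Since 2 divides 14, solutions exist.

Step 2: Find a particular solution using extended Euclidean algorithm.
We get h₀ = 0, g₀ = 7.
Check: 2*0 + 2*7 = 14 = 14 ✓

Step 3: Write the general solution.
h = 0 + (2/2)t = 0 + 1t
g = 7 - (2/2)t = 7 - 1t
for any integer t.

h = 0 + 1t, g = 7 - 1t for integer t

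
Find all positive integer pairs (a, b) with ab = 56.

The positive divisors of 56 are: 1, 2, 4, 7, 8, 14, 28, 56.
Each divisor d gives the pair (d, 56/d):
(1, 56), (2, 28), (4, 14), (7, 8), (8, 7), (14, 4), (28, 2), (56, 1)

(1, 56), (2, 28), (4, 14), (7, 8), (8, 7), (14, 4), (28, 2), (56, 1)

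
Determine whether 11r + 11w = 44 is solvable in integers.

Step 1: Compute gcd(11, 11).
gcd(11, 11) = 11

Step 2: Check divisibility.
Does 11 divide 44? 44 = 11 x 4, so yes.

By the theorem on linear Diophantine equations, 11r + 11w = 44 has integer solutions if and only if gcd(11, 11) divides 44. Since 11 | 44, solutions exist.

Yes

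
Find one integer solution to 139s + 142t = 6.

Step 1: Check solvability.
gcd(139, 142) = 1
Since 1 divides 6, solutions exist.

Step 2: Apply extended Euclidean algorithm to find gcd.
We find integers such that 139*x0 + 142*y0 = 1

Step 3: Scale the particular solution.
Multiply by 6/1 = 6:
s = 282, t = -276

Step 4: Verify.
139*(282) + 142*(-276) = 6 = 6 ✓

s = 282, t = -276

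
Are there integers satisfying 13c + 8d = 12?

Step 1: Compute gcd(13, 8).
gcd(13, 8) = 1

Step 2: Check divisibility.
Does 1 divide 12? 12 = 1 x 12, so yes.

By the theorem on linear Diophantine equations, 13c + 8d = 12 has integer solutions if and only if gcd(13, 8) divides 12. Since 1 | 12, solutions exist.

Yes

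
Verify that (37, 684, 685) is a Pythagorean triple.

Compute a² + b²:
37² + 684² = 1369 + 467856 = 469225
Compute c²:
685² = 469225
Since 469225 = 469225, it is a Pythagorean triple.

Yes, it is a Pythagorean triple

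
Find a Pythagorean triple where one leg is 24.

We need the other leg and hypotenuse such that 24² + x² = c².
Take x = 7, c = 25: 24² + 7² = 576 + 49 = 625 = 25² ✓
Triple: (7, 24, 25)

(7, 24, 25)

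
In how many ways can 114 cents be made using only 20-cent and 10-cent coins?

We need non-negative integers (x, y) with 20x + 10y = 114.
For each x from 0 to 5, check if (114 - 20x) is a non-negative multiple of 10.
Solutions (x, y): none
Count: 0

0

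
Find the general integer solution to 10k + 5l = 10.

Step 1: Compute gcd(10, 5) = 5.
Since 5 divides 10, solutions exist.

Step 2: Find a particular solution using extended Euclidean algorithm.
We get k₀ = 0, l₀ = 2.
Check: 10*0 + 5*2 = 10 = 10 ✓

Step 3: Write the general solution.
k = 0 + (5/5)t = 0 + 1t
l = 2 - (10/5)t = 2 - 2t
for any integer t.

k = 0 + 1t, l = 2 - 2t for integer t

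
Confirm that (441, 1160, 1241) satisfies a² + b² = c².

Compute a² + b² = 441² + 1160² = 194481 + 1345600 = 1540081
Compute c² = 1241² = 1540081
Since 1540081 = 1540081, confirmed.

Yes, it is a Pythagorean triple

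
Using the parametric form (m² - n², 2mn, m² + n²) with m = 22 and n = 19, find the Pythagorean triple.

a = m² - n² = 22² - 19² = 484 - 361 = 123
b = 2mn = 2·22·19 = 836
c = m² + n² = 484 + 361 = 845
Verify: 123² + 836² = 15129 + 698896 = 714025 = 845² ✓

(123, 836, 845)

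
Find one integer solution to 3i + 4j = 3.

Step 1: Check solvability.
gcd(3, 4) = 1
Since 1 divides 3, solutions exist.

Step 2: Apply extended Euclidean algorithm to find gcd.
We find integers such that 3*x0 + 4*y0 = 1

Step 3: Scale the particular solution.
Multiply by 3/1 = 3:
i = -3, j = 3

Step 4: Verify.
3*(-3) + 4*(3) = 3 = 3 ✓

i = -3, j = 3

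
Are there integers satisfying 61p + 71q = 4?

Step 1: Compute gcd(61, 71).
gcd(61, 71) = 1

Step 2: Check divisibility.
Does 1 divide 4? 4 = 1 x 4, so yes.

By the theorem on linear Diophantine equations, 61p + 71q = 4 has integer solutions if and only if gcd(61, 71) divides 4. Since 1 | 4, solutions exist.

Yes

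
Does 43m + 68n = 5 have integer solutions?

Step 1: Compute gcd(43, 68).
gcd(43, 68) = 1

Step 2: Check divisibility.
Does 1 divide 5? 5 = 1 x 5, so yes.

By the theorem on linear Diophantine equations, 43m + 68n = 5 has integer solutions if and only if gcd(43, 68) divides 5. Since 1 | 5, solutions exist.

Yes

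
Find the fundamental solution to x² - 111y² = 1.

We seek the smallest positive integers (x, y) with x² - 111y² = 1, i.e., x² = 111y² + 1.
Try successive y values:
y = 1: x² = 111·1² + 1 = 112, not a perfect square
y = 2: x² = 111·2² + 1 = 445, not a perfect square
y = 3: x² = 111·3² + 1 = 1000, not a perfect square
... continuing the search (or via continued fractions) ...
y = 28: x² = 111·28² + 1 = 87025, x = 295 ✓

Verify: 295² - 111·28² = 87025 - 87024 = 1 ✓

x = 295, y = 28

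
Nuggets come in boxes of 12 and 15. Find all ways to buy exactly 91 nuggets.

We need non-negative integers (x, y) with 12x + 15y = 91.
For each x in 0..7, check if 91 - 12x is a non-negative multiple of 15.
No x yields an integer y ≥ 0.

No solution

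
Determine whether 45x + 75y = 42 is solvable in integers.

Step 1: Compute gcd(45, 75).
gcd(45, 75) = 15

Step 2: Check divisibility.
Does 15 divide 42? 42 = 15 x 2 + 12, so no.

By the theorem on linear Diophantine equations, 45x + 75y = 42 has integer solutions if and only if gcd(45, 75) divides 42. Since 15 does not divide 42, no solutions exist.

No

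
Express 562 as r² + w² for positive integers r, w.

We need to find integers r, w > 0 such that r² + w² = 562.
Trying r = 11: w² = 562 - 11² = 562 - 121 = 441
w = 21
Check: 11² + 21² = 121 + 441 = 562 ✓

562 = 11² + 21²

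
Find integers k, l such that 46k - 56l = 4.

Step 1: Check solvability.
gcd(46, 56) = 2
Since 2 divides 4, solutions exist.

Step 2: Apply extended Euclidean algorithm to find gcd.
We find integers such that 46*x0 + 56*y0 = 2

Step 3: Scale the particular solution.
Multiply by 4/2 = 2:
k = 22, l = 18

Step 4: Verify.
46*(22) - 56*(18) = 4 = 4 ✓

k = 22, l = 18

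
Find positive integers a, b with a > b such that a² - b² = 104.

Factor: a² - b² = (a+b)(a-b) = 104.
We need two factors of 104 with the same parity.
Use a+b = 52 and a-b = 2 (product 52·2 = 104).
Adding: 2a = 54, so a = 27.
Subtracting: 2b = 50, so b = 25.
Check: 27² - 25² = 729 - 625 = 104 ✓

a = 27, b = 25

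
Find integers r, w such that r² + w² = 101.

We need to find integers r, w > 0 such that r² + w² = 101.
Trying r = 1: w² = 101 - 1² = 101 - 1 = 100
w = 10
Check: 1² + 10² = 1 + 100 = 101 ✓

101 = 1² + 10²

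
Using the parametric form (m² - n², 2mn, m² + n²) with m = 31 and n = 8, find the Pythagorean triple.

a = m² - n² = 961 - 64 = 897
b = 2mn = 2·31·8 = 496
c = m² + n² = 961 + 64 = 1025
Verify: 897² + 496² = 804609 + 246016 = 1050625 = 1025² ✓

(897, 496, 1025)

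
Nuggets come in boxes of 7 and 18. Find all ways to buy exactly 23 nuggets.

We need non-negative integers (x, y) with 7x + 18y = 23.
For each x in 0..3, check if 23 - 7x is a non-negative multiple of 18.
No x yields an integer y ≥ 0.

No solution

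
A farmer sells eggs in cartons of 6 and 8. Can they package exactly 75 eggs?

We need non-negative a, b with 6a + 8b = 75.
gcd(6, 8) = 2, and 2 does not divide 75.
No integer solutions exist.

No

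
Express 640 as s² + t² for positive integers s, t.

We need to find integers s, t > 0 such that s² + t² = 640.
Trying s = 8: t² = 640 - 8² = 640 - 64 = 576
t = 24
Check: 8² + 24² = 64 + 576 = 640 ✓

640 = 8² + 24²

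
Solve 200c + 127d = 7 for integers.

Step 1: Check solvability.
gcd(200, 127) = 1
Since 1 divides 7, solutions exist.

Step 2: Apply extended Euclidean algorithm to find gcd.
We find integers such that 200*x0 + 127*y0 = 1

Step 3: Scale the particular solution.
Multiply by 7/1 = 7:
c = -280, d = 441

Step 4: Verify.
200*(-280) + 127*(441) = 7 = 7 ✓

c = -280, d = 441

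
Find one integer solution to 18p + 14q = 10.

Step 1: Check solvability.
gcd(18, 14) = 2
Since 2 divides 10, solutions exist.

Step 2: Apply extended Euclidean algorithm to find gcd.
We find integers such that 18*x0 + 14*y0 = 2

Step 3: Scale the particular solution.
Multiply by 10/2 = 5:
p = -15, q = 20

Step 4: Verify.
18*(-15) + 14*(20) = 10 = 10 ✓

p = -15, q = 20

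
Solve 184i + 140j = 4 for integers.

Step 1: Check solvability.
gcd(184, 140) = 4
Since 4 divides 4, solutions exist.

Step 2: Apply extended Euclidean algorithm to find gcd.
We find integers such that 184*x0 + 140*y0 = 4

Step 3: Scale the particular solution.
Multiply by 4/4 = 1:
i = 16, j = -21

Step 4: Verify.
184*(16) + 140*(-21) = 4 = 4 ✓

i = 16, j = -21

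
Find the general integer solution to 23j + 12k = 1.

Step 1: Compute gcd(23, 12) = 1.
Since 1 divides 1, solutions exist.

Step 2: Find a particular solution using extended Euclidean algorithm.
We get j₀ = -1, k₀ = 2.
Check: 23*-1 + 12*2 = 1 = 1 ✓

Step 3: Write the general solution.
j = -1 + (12/1)t = -1 + 12t
k = 2 - (23/1)t = 2 - 23t
for any integer t.

j = -1 + 12t, k = 2 - 23t for integer t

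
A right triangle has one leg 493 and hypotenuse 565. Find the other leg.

b² = c² - a² = 319225 - 243049 = 76176
b = 276

276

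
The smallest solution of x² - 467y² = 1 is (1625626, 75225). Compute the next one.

Solutions to x² - Dy² = 1 are generated by powers of (x₀ + y₀√D).
The next solution satisfies x₁ + y₁√467 = (x₀ + y₀√467)², giving:
x₁ = x₀² + 467y₀² = 1625626² + 467·75225² = 2642659891876 + 2642659891875 = 5285319783751
y₁ = 2x₀y₀ = 2·1625626·75225 = 244575431700

Verify: 5285319783751² - 467·244575431700² = 27934605216509717403630001 - 27934605216509717403630000 = 1 ✓

x = 5285319783751, y = 244575431700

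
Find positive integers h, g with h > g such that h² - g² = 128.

Factor: h² - g² = (h+g)(h-g) = 128.
We need two factors of 128 with the same parity.
Use h+g = 64 and h-g = 2 (product 64·2 = 128).
Adding: 2h = 66, so h = 33.
Subtracting: 2g = 62, so g = 31.
Check: 33² - 31² = 1089 - 961 = 128 ✓

h = 33, g = 31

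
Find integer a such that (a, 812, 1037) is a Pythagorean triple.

a² = c² - b² = 1037² - 812² = 1075369 - 659344 = 416025
a = sqrt(416025) = 645

645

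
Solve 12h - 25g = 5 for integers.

Step 1: Check solvability.
gcd(12, 25) = 1
Since 1 divides 5, solutions exist.

Step 2: Apply extended Euclidean algorithm to find gcd.
We find integers such that 12*x0 + 25*y0 = 1

Step 3: Scale the particular solution.
Multiply by 5/1 = 5:
h = -10, g = -5

Step 4: Verify.
12*(-10) - 25*(-5) = 5 = 5 ✓

h = -10, g = -5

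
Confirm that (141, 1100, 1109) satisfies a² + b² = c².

Compute a² + b² = 141² + 1100² = 19881 + 1210000 = 1229881
Compute c² = 1109² = 1229881
Since 1229881 = 1229881, confirmed.

Yes, it is a Pythagorean triple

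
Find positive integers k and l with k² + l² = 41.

We need to find integers k, l > 0 such that k² + l² = 41.
Trying k = 4: l² = 41 - 4² = 41 - 16 = 25
l = 5
Check: 4² + 5² = 16 + 25 = 41 ✓

41 = 4² + 5²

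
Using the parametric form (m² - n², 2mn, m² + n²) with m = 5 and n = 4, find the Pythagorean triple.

a = m² - n² = 5² - 4² = 25 - 16 = 9
b = 2mn = 2·5·4 = 40
c = m² + n² = 25 + 16 = 41
Verify: 9² + 40² = 81 + 1600 = 1681 = 41² ✓

(9, 40, 41)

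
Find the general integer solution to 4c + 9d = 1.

Step 1: Compute gcd(4, 9) = 1.
Since 1 divides 1, solutions exist.

Step 2: Find a particular solution using extended Euclidean algorithm.
We get c₀ = -2, d₀ = 1.
Check: 4*-2 + 9*1 = 1 = 1 ✓

Step 3: Write the general solution.
c = -2 + (9/1)t = -2 + 9t
d = 1 - (4/1)t = 1 - 4t
for any integer t.

c = -2 + 9t, d = 1 - 4t for integer t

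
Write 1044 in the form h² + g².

We need to find integers h, g > 0 such that h² + g² = 1044.
Trying h = 12: g² = 1044 - 12² = 1044 - 144 = 900
g = 30
Check: 12² + 30² = 144 + 900 = 1044 ✓

1044 = 12² + 30²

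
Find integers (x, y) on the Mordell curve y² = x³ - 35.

Try small integer x values and check whether x³ - 35 is a perfect square.
x = 11: x³ - 35 = 11³ - 35 = 1331 - 35 = 1296
Is 1296 a perfect square? 36² = 1296 ✓
So (x, y) = (11, 36) is a solution.

x = 11, y = 36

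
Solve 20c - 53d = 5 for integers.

Step 1: Check solvability.
gcd(20, 53) = 1
Since 1 divides 5, solutions exist.

Step 2: Apply extended Euclidean algorithm to find gcd.
We find integers such that 20*x0 + 53*y0 = 1

Step 3: Scale the particular solution.
Multiply by 5/1 = 5:
c = 40, d = 15

Step 4: Verify.
20*(40) - 53*(15) = 5 = 5 ✓

c = 40, d = 15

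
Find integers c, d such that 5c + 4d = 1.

Step 1: Check solvability.
gcd(5, 4) = 1
Since 1 divides 1, solutions exist.

Step 2: Apply extended Euclidean algorithm to find gcd.
We find integers such that 5*x0 + 4*y0 = 1

Step 3: Scale the particular solution.
Multiply by 1/1 = 1:
c = 1, d = -1

Step 4: Verify.
5*(1) + 4*(-1) = 1 = 1 ✓

c = 1, d = -1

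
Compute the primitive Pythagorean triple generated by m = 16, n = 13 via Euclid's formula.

a = m² - n² = 16² - 13² = 256 - 169 = 87
b = 2mn = 2·16·13 = 416
c = m² + n² = 256 + 169 = 425
Verify: 87² + 416² = 7569 + 173056 = 180625 = 425² ✓

(87, 416, 425)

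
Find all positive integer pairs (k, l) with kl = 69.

The positive divisors of 69 are: 1, 3, 23, 69.
Each divisor d gives the pair (d, 69/d):
(1, 69), (3, 23), (23, 3), (69, 1)

(1, 69), (3, 23), (23, 3), (69, 1)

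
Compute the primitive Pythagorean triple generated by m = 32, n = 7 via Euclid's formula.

a = m² - n² = 1024 - 49 = 975
b = 2mn = 2·32·7 = 448
c = m² + n² = 1024 + 49 = 1073
Verify: 975² + 448² = 950625 + 200704 = 1151329 = 1073² ✓

(975, 448, 1073)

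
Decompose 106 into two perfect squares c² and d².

We need to find integers c, d > 0 such that c² + d² = 106.
Trying c = 5: d² = 106 - 5² = 106 - 25 = 81
d = 9
Check: 5² + 9² = 25 + 81 = 106 ✓

106 = 5² + 9²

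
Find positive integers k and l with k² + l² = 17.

We need to find integers k, l > 0 such that k² + l² = 17.
Trying k = 1: l² = 17 - 1² = 17 - 1 = 16
l = 4
Check: 1² + 4² = 1 + 16 = 17 ✓

17 = 1² + 4²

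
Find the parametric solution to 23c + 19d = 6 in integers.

Step 1: Compute gcd(23, 19) = 1.
Since 1 divides 6, solutions exist.

Step 2: Find a particular solution using extended Euclidean algorithm.
We get c₀ = 30, d₀ = -36.
Check: 23*30 + 19*-36 = 6 = 6 ✓

Step 3: Write the general solution.
c = 30 + (19/1)t = 30 + 19t
d = -36 - (23/1)t = -36 - 23t
for any integer t.

c = 30 + 19t, d = -36 - 23t for integer t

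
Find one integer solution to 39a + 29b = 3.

Step 1: Check solvability.
gcd(39, 29) = 1
Since 1 divides 3, solutions exist.

Step 2: Apply extended Euclidean algorithm to find gcd.
We find integers such that 39*x0 + 29*y0 = 1

Step 3: Scale the particular solution.
Multiply by 3/1 = 3:
a = 9, b = -12

Step 4: Verify.
39*(9) + 29*(-12) = 3 = 3 ✓

a = 9, b = -12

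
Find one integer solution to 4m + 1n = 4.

Step 1: Check solvability.
gcd(4, 1) = 1
Since 1 divides 4, solutions exist.

Step 2: Apply extended Euclidean algorithm to find gcd.
We find integers such that 4*x0 + 1*y0 = 1

Step 3: Scale the particular solution.
Multiply by 4/1 = 4:
m = 0, n = 4

Step 4: Verify.
4*(0) + 1*(4) = 4 = 4 ✓

m = 0, n = 4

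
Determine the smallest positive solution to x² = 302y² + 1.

We seek the smallest positive integers (x, y) with x² - 302y² = 1, i.e., x² = 302y² + 1.
Try successive y values:
y = 1: x² = 302·1² + 1 = 303, not a perfect square
y = 2: x² = 302·2² + 1 = 1209, not a perfect square
y = 3: x² = 302·3² + 1 = 2719, not a perfect square
... continuing the search (or via continued fractions) ...
y = 246092: x² = 302·246092² + 1 = 18289504284129, x = 4276623 ✓

Verify: 4276623² - 302·246092² = 18289504284129 - 18289504284128 = 1 ✓

x = 4276623, y = 246092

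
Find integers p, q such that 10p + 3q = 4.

Step 1: Check solvability.
gcd(10, 3) = 1
Since 1 divides 4, solutions exist.

Step 2: Apply extended Euclidean algorithm to find gcd.
We find integers such that 10*x0 + 3*y0 = 1

Step 3: Scale the particular solution.
Multiply by 4/1 = 4:
p = 4, q = -12

Step 4: Verify.
10*(4) + 3*(-12) = 4 = 4 ✓

p = 4, q = -12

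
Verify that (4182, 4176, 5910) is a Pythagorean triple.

Compute a² + b² = 4182² + 4176² = 17489124 + 17438976 = 34928100
Compute c² = 5910² = 34928100
Since 34928100 = 34928100, confirmed.

Yes, it is a Pythagorean triple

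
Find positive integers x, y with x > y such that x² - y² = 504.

Factor: x² - y² = (x+y)(x-y) = 504.
We need two factors of 504 with the same parity.
Use x+y = 252 and x-y = 2 (product 252·2 = 504).
Adding: 2x = 254, so x = 127.
Subtracting: 2y = 250, so y = 125.
Check: 127² - 125² = 16129 - 15625 = 504 ✓

x = 127, y = 125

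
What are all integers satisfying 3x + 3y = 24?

Step 1: Compute gcd(3, 3) = 3.
Since 3 divides 24, solutions exist.

Step 2: Find a particular solution using extended Euclidean algorithm.
We get x₀ = 0, y₀ = 8.
Check: 3*0 + 3*8 = 24 = 24 ✓

Step 3: Write the general solution.
x = 0 + (3/3)t = 0 + 1t
y = 8 - (3/3)t = 8 - 1t
for any integer t.

x = 0 + 1t, y = 8 - 1t for integer t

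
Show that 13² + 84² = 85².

Compute a² + b²:
13² + 84² = 169 + 7056 = 7225
Compute c²:
85² = 7225
Since 7225 = 7225, it is a Pythagorean triple.

Yes, it is a Pythagorean triple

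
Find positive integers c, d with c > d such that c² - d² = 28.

Factor: c² - d² = (c+d)(c-d) = 28.
We need two factors of 28 with the same parity.
Use c+d = 14 and c-d = 2 (product 14·2 = 28).
Adding: 2c = 16, so c = 8.
Subtracting: 2d = 12, so d = 6.
Check: 8² - 6² = 64 - 36 = 28 ✓

c = 8, d = 6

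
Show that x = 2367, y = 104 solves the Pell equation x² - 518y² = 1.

Compute x² = 2367² = 5602689
Compute 518y² = 518·104² = 518·10816 = 5602688
x² - 518y² = 5602689 - 5602688 = 1
Since this equals 1, (2367, 104) is a solution.

Yes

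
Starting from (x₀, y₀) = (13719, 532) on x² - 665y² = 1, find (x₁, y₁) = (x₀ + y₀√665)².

Solutions to x² - Dy² = 1 are generated by powers of (x₀ + y₀√D).
The next solution satisfies x₁ + y₁√665 = (x₀ + y₀√665)², giving:
x₁ = x₀² + 665y₀² = 13719² + 665·532² = 188210961 + 188210960 = 376421921
y₁ = 2x₀y₀ = 2·13719·532 = 14597016

Verify: 376421921² - 665·14597016² = 141693462609330241 - 141693462609330240 = 1 ✓

x = 376421921, y = 14597016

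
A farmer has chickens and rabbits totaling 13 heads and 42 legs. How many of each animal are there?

Let c = chickens, r = rabbits.
Heads: c + r = 13
Legs: 2c + 4r = 42
From the first equation, c = 13 - r. Substitute:
2(13 - r) + 4r = 42
26 + 2r = 42
r = (42 - 26)/2 = 8
c = 13 - 8 = 5

Chickens: 5, Rabbits: 8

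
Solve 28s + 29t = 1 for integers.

Step 1: Check solvability.
gcd(28, 29) = 1
Since 1 divides 1, solutions exist.

Step 2: Apply extended Euclidean algorithm to find gcd.
We find integers such that 28*x0 + 29*y0 = 1

Step 3: Scale the particular solution.
Multiply by 1/1 = 1:
s = -1, t = 1

Step 4: Verify.
28*(-1) + 29*(1) = 1 = 1 ✓

s = -1, t = 1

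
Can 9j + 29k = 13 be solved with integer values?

Step 1: Compute gcd(9, 29).
gcd(9, 29) = 1

Step 2: Check divisibility.
Does 1 divide 13? 13 = 1 x 13, so yes.

By the theorem on linear Diophantine equations, 9j + 29k = 13 has integer solutions if and only if gcd(9, 29) divides 13. Since 1 | 13, solutions exist.

Yes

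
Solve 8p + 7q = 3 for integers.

Step 1: Check solvability.
gcd(8, 7) = 1
Since 1 divides 3, solutions exist.

Step 2: Apply extended Euclidean algorithm to find gcd.
We find integers such that 8*x0 + 7*y0 = 1

Step 3: Scale the particular solution.
Multiply by 3/1 = 3:
p = 3, q = -3

Step 4: Verify.
8*(3) + 7*(-3) = 3 = 3 ✓

p = 3, q = -3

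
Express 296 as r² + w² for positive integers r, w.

We need to find integers r, w > 0 such that r² + w² = 296.
Trying r = 10: w² = 296 - 10² = 296 - 100 = 196
w = 14
Check: 10² + 14² = 100 + 196 = 296 ✓

296 = 10² + 14²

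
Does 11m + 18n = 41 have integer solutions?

Step 1: Compute gcd(11, 18).
gcd(11, 18) = 1

Step 2: Check divisibility.
Does 1 divide 41? 41 = 1 x 41, so yes.

By the theorem on linear Diophantine equations, 11m + 18n = 41 has integer solutions if and only if gcd(11, 18) divides 41. Since 1 | 41, solutions exist.

Yes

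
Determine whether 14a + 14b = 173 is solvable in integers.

Step 1: Compute gcd(14, 14).
gcd(14, 14) = 14

Step 2: Check divisibility.
Does 14 divide 173? 173 = 14 x 12 + 5, so no.

By the theorem on linear Diophantine equations, 14a + 14b = 173 has integer solutions if and only if gcd(14, 14) divides 173. Since 14 does not divide 173, no solutions exist.

No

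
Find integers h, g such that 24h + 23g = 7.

Step 1: Check solvability.
gcd(24, 23) = 1
Since 1 divides 7, solutions exist.

Step 2: Apply extended Euclidean algorithm to find gcd.
We find integers such that 24*x0 + 23*y0 = 1

Step 3: Scale the particular solution.
Multiply by 7/1 = 7:
h = 7, g = -7

Step 4: Verify.
24*(7) + 23*(-7) = 7 = 7 ✓

h = 7, g = -7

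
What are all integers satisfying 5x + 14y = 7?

Step 1: Compute gcd(5, 14) = 1.
Since 1 divides 7, solutions exist.

Step 2: Find a particular solution using extended Euclidean algorithm.
We get x₀ = 21, y₀ = -7.
Check: 5*21 + 14*-7 = 7 = 7 ✓

Step 3: Write the general solution.
x = 21 + (14/1)t = 21 + 14t
y = -7 - (5/1)t = -7 - 5t
for any integer t.

x = 21 + 14t, y = -7 - 5t for integer t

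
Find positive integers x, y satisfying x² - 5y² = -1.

We need x² = 5y² - 1. Try successive y:
y = 1: x² = 5·1² - 1 = 4 = 2² ✓
Check: 2² - 5·1² = 4 - 5 = -1 ✓

x = 2, y = 1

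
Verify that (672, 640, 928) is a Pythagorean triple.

Compute a² + b² = 672² + 640² = 451584 + 409600 = 861184
Compute c² = 928² = 861184
Since 861184 = 861184, confirmed.

Yes, it is a Pythagorean triple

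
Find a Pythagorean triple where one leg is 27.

We need the other leg and hypotenuse such that 27² + x² = c².
Take x = 364, c = 365: 27² + 364² = 729 + 132496 = 133225 = 365² ✓
Triple: (27, 364, 365)

(27, 364, 365)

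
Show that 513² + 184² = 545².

Compute a² + b² = 513² + 184² = 263169 + 33856 = 297025
Compute c² = 545² = 297025
Since 297025 = 297025, confirmed.

Yes, it is a Pythagorean triple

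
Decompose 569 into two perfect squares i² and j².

We need to find integers i, j > 0 such that i² + j² = 569.
Trying i = 13: j² = 569 - 13² = 569 - 169 = 400
j = 20
Check: 13² + 20² = 169 + 400 = 569 ✓

569 = 13² + 20²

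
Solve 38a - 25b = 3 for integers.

Step 1: Check solvability.
gcd(38, 25) = 1
Since 1 divides 3, solutions exist.

Step 2: Apply extended Euclidean algorithm to find gcd.
We find integers such that 38*x0 + 25*y0 = 1

Step 3: Scale the particular solution.
Multiply by 3/1 = 3:
a = 6, b = 9

Step 4: Verify.
38*(6) - 25*(9) = 3 = 3 ✓

a = 6, b = 9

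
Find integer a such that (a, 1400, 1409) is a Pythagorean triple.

a² = c² - b² = 1409² - 1400² = 1985281 - 1960000 = 25281
a = sqrt(25281) = 159

159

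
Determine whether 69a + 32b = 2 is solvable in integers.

Step 1: Compute gcd(69, 32).
gcd(69, 32) = 1

Step 2: Check divisibility.
Does 1 divide 2? 2 = 1 x 2, so yes.

By the theorem on linear Diophantine equations, 69a + 32b = 2 has integer solutions if and only if gcd(69, 32) divides 2. Since 1 | 2, solutions exist.

Yes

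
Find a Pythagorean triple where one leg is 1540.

We need the other leg and hypotenuse such that 1540² + x² = c².
Take x = 3213, c = 3563: 1540² + 3213² = 2371600 + 10323369 = 12694969 = 3563² ✓
Triple: (3213, 1540, 3563)

(3213, 1540, 3563)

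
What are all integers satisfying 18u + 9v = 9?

Step 1: Compute gcd(18, 9) = 9.
Since 9 divides 9, solutions exist.

Step 2: Find a particular solution using extended Euclidean algorithm.
We get u₀ = 0, v₀ = 1.
Check: 18*0 + 9*1 = 9 = 9 ✓

Step 3: Write the general solution.
u = 0 + (9/9)t = 0 + 1t
v = 1 - (18/9)t = 1 - 2t
for any integer t.

u = 0 + 1t, v = 1 - 2t for integer t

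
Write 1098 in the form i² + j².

We need to find integers i, j > 0 such that i² + j² = 1098.
Trying i = 3: j² = 1098 - 3² = 1098 - 9 = 1089
j = 33
Check: 3² + 33² = 9 + 1089 = 1098 ✓

1098 = 3² + 33²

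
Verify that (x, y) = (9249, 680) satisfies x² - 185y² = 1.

Compute x² = 9249² = 85544001
Compute 185y² = 185·680² = 185·462400 = 85544000
x² - 185y² = 85544001 - 85544000 = 1
Since this equals 1, (9249, 680) is a solution.

Yes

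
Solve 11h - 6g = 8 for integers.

Step 1: Check solvability.
gcd(11, 6) = 1
Since 1 divides 8, solutions exist.

Step 2: Apply extended Euclidean algorithm to find gcd.
We find integers such that 11*x0 + 6*y0 = 1

Step 3: Scale the particular solution.
Multiply by 8/1 = 8:
h = -8, g = -16

Step 4: Verify.
11*(-8) - 6*(-16) = 8 = 8 ✓

h = -8, g = -16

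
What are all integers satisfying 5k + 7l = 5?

Step 1: Compute gcd(5, 7) = 1.
Since 1 divides 5, solutions exist.

Step 2: Find a particular solution using extended Euclidean algorithm.
We get k₀ = 15, l₀ = -10.
Check: 5*15 + 7*-10 = 5 = 5 ✓

Step 3: Write the general solution.
k = 15 + (7/1)t = 15 + 7t
l = -10 - (5/1)t = -10 - 5t
for any integer t.

k = 15 + 7t, l = -10 - 5t for integer t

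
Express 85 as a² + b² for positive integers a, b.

We need to find integers a, b > 0 such that a² + b² = 85.
Trying a = 2: b² = 85 - 2² = 85 - 4 = 81
b = 9
Check: 2² + 9² = 4 + 81 = 85 ✓

85 = 2² + 9²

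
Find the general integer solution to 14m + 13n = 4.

Step 1: Compute gcd(14, 13) = 1.
Since 1 divides 4, solutions exist.

Step 2: Find a particular solution using extended Euclidean algorithm.
We get m₀ = 4, n₀ = -4.
Check: 14*4 + 13*-4 = 4 = 4 ✓

Step 3: Write the general solution.
m = 4 + (13/1)t = 4 + 13t
n = -4 - (14/1)t = -4 - 14t
for any integer t.

m = 4 + 13t, n = -4 - 14t for integer t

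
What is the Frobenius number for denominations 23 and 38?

For two coprime denominations a and b, the Frobenius number (largest value not representable as a non-negative combination) is ab - a - b.
Here gcd(23, 38) = 1, so they are coprime.
F(23, 38) = 23·38 - 23 - 38 = 874 - 61 = 813

813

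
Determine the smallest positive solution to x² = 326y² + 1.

We seek the smallest positive integers (x, y) with x² - 326y² = 1, i.e., x² = 326y² + 1.
Try successive y values:
y = 1: x² = 326·1² + 1 = 327, not a perfect square
y = 2: x² = 326·2² + 1 = 1305, not a perfect square
y = 3: x² = 326·3² + 1 = 2935, not a perfect square
... continuing the search (or via continued fractions) ...
y = 18: x² = 326·18² + 1 = 105625, x = 325 ✓

Verify: 325² - 326·18² = 105625 - 105624 = 1 ✓

x = 325, y = 18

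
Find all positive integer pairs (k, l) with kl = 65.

The positive divisors of 65 are: 1, 5, 13, 65.
Each divisor d gives the pair (d, 65/d):
(1, 65), (5, 13), (13, 5), (65, 1)

(1, 65), (5, 13), (13, 5), (65, 1)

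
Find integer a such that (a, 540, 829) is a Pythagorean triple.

a² = c² - b² = 829² - 540² = 687241 - 291600 = 395641
a = sqrt(395641) = 629

629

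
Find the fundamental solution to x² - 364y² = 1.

We seek the smallest positive integers (x, y) with x² - 364y² = 1, i.e., x² = 364y² + 1.
Try successive y values:
y = 1: x² = 364·1² + 1 = 365, not a perfect square
y = 2: x² = 364·2² + 1 = 1457, not a perfect square
y = 3: x² = 364·3² + 1 = 3277, not a perfect square
... continuing the search (or via continued fractions) ...
y = 259710: x² = 364·259710² + 1 = 24551539412401, x = 4954951 ✓

Verify: 4954951² - 364·259710² = 24551539412401 - 24551539412400 = 1 ✓

x = 4954951, y = 259710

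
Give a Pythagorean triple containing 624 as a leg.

We need the other leg and hypotenuse such that 624² + x² = c².
Take x = 407, c = 745: 624² + 407² = 389376 + 165649 = 555025 = 745² ✓
Triple: (407, 624, 745)

(407, 624, 745)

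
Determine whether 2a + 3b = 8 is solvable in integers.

Step 1: Compute gcd(2, 3).
gcd(2, 3) = 1

Step 2: Check divisibility.
Does 1 divide 8? 8 = 1 x 8, so yes.

By the theorem on linear Diophantine equations, 2a + 3b = 8 has integer solutions if and only if gcd(2, 3) divides 8. Since 1 | 8, solutions exist.

Yes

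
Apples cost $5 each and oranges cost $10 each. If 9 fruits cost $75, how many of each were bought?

Let a = apples, o = oranges.
a + o = 9
5a + 10o = 75
Substitute o = 9 - a:
5a + 10(9 - a) = 75
(5 - 10)a = 75 - 90
-5a = -15
a = 3, o = 9 - 3 = 6

Apples: 3, Oranges: 6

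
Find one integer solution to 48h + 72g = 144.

Step 1: Check solvability.
gcd(48, 72) = 24
Since 24 divides 144, solutions exist.

Step 2: Apply extended Euclidean algorithm to find gcd.
We find integers such that 48*x0 + 72*y0 = 24

Step 3: Scale the particular solution.
Multiply by 144/24 = 6:
h = -6, g = 6

Step 4: Verify.
48*(-6) + 72*(6) = 144 = 144 ✓

h = -6, g = 6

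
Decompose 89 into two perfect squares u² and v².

We need to find integers u, v > 0 such that u² + v² = 89.
Trying u = 5: v² = 89 - 5² = 89 - 25 = 64
v = 8
Check: 5² + 8² = 25 + 64 = 89 ✓

89 = 5² + 8²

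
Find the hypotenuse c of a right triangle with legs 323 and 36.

c² = a² + b² = 323² + 36² = 104329 + 1296 = 105625
c = 325

325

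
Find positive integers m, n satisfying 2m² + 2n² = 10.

Try small values of m and check whether (10 - 2m²)/2 is a perfect square.
m = 2: 2·2² = 8, so 2n² = 10 - 8 = 2, giving n² = 1, n = 1.
Check: 2·2² + 2·1² = 8 + 2 = 10 ✓

m = 2, n = 1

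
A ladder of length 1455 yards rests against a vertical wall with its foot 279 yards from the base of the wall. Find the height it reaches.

The ladder, wall, and ground form a right triangle with hypotenuse 1455 and one leg 279.
By the Pythagorean theorem: h² = 1455² - 279² = 2117025 - 77841 = 2039184
h = √2039184 = 1428 yards

1428 yards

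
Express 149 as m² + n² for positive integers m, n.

We need to find integers m, n > 0 such that m² + n² = 149.
Trying m = 7: n² = 149 - 7² = 149 - 49 = 100
n = 10
Check: 7² + 10² = 49 + 100 = 149 ✓

149 = 7² + 10²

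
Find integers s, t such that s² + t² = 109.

We need to find integers s, t > 0 such that s² + t² = 109.
Trying s = 3: t² = 109 - 3² = 109 - 9 = 100
t = 10
Check: 3² + 10² = 9 + 100 = 109 ✓

109 = 3² + 10²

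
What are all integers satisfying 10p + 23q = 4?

Step 1: Compute gcd(10, 23) = 1.
Since 1 divides 4, solutions exist.

Step 2: Find a particular solution using extended Euclidean algorithm.
We get p₀ = 28, q₀ = -12.
Check: 10*28 + 23*-12 = 4 = 4 ✓

Step 3: Write the general solution.
p = 28 + (23/1)t = 28 + 23t
q = -12 - (10/1)t = -12 - 10t
for any integer t.

p = 28 + 23t, q = -12 - 10t for integer t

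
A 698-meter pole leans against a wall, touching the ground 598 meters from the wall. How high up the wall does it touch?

The ladder, wall, and ground form a right triangle with hypotenuse 698 and one leg 598.
By the Pythagorean theorem: h² = 698² - 598² = 487204 - 357604 = 129600
h = √129600 = 360 meters

360 meters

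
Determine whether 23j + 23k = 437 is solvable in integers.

Step 1: Compute gcd(23, 23).
gcd(23, 23) = 23

Step 2: Check divisibility.
Does 23 divide 437? 437 = 23 x 19, so yes.

By the theorem on linear Diophantine equations, 23j + 23k = 437 has integer solutions if and only if gcd(23, 23) divides 437. Since 23 | 437, solutions exist.

Yes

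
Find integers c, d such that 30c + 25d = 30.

Step 1: Check solvability.
gcd(30, 25) = 5
Since 5 divides 30, solutions exist.

Step 2: Apply extended Euclidean algorithm to find gcd.
We find integers such that 30*x0 + 25*y0 = 5

Step 3: Scale the particular solution.
Multiply by 30/5 = 6:
c = 6, d = -6

Step 4: Verify.
30*(6) + 25*(-6) = 30 = 30 ✓

c = 6, d = -6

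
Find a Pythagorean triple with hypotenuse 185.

We need a² + b² = 185² = 34225.
Trying: 153² + 104² = 23409 + 10816 = 34225 ✓

(153, 104, 185)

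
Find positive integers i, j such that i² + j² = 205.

Search for i with 205 - i² a perfect square.
i = 3: 205 - 3² = 205 - 9 = 196 = 14² ✓
So i = 3, j = 14.

i = 3, j = 14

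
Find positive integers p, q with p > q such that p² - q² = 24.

Factor: p² - q² = (p+q)(p-q) = 24.
We need two factors of 24 with the same parity.
Use p+q = 12 and p-q = 2 (product 12·2 = 24).
Adding: 2p = 14, so p = 7.
Subtracting: 2q = 10, so q = 5.
Check: 7² - 5² = 49 - 25 = 24 ✓

p = 7, q = 5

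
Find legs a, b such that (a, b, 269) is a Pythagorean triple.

We need a² + b² = 269² = 72361.
Trying: 69² + 260² = 4761 + 67600 = 72361 ✓

(69, 260, 269)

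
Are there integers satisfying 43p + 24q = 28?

Step 1: Compute gcd(43, 24).
gcd(43, 24) = 1

Step 2: Check divisibility.
Does 1 divide 28? 28 = 1 x 28, so yes.

By the theorem on linear Diophantine equations, 43p + 24q = 28 has integer solutions if and only if gcd(43, 24) divides 28. Since 1 | 28, solutions exist.

Yes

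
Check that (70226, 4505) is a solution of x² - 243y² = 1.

Compute x² = 70226² = 4931691076
Compute 243y² = 243·4505² = 243·20295025 = 4931691075
x² - 243y² = 4931691076 - 4931691075 = 1
Since this equals 1, (70226, 4505) is a solution.

Yes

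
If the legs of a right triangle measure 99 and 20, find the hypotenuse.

c² = a² + b² = 99² + 20² = 9801 + 400 = 10201
c = 101

101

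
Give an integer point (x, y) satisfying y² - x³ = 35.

Try small integer x values and check whether x³ + 35 is a perfect square.
x = 1: x³ + 35 = 1³ + 35 = 1 + 35 = 36
Is 36 a perfect square? 6² = 36 ✓
So (x, y) = (1, 6) is a solution.

x = 1, y = 6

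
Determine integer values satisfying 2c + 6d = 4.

Step 1: Check solvability.
gcd(2, 6) = 2
Since 2 divides 4, solutions exist.

Step 2: Apply extended Euclidean algorithm to find gcd.
We find integers such that 2*x0 + 6*y0 = 2

Step 3: Scale the particular solution.
Multiply by 4/2 = 2:
c = 2, d = 0

Step 4: Verify.
2*(2) + 6*(0) = 4 = 4 ✓

c = 2, d = 0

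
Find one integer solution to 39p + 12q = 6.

Step 1: Check solvability.
gcd(39, 12) = 3
Since 3 divides 6, solutions exist.

Step 2: Apply extended Euclidean algorithm to find gcd.
We find integers such that 39*x0 + 12*y0 = 3

Step 3: Scale the particular solution.
Multiply by 6/3 = 2:
p = 2, q = -6

Step 4: Verify.
39*(2) + 12*(-6) = 6 = 6 ✓

p = 2, q = -6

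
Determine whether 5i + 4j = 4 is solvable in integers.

Step 1: Compute gcd(5, 4).
gcd(5, 4) = 1

Step 2: Check divisibility.
Does 1 divide 4? 4 = 1 x 4, so yes.

By the theorem on linear Diophantine equations, 5i + 4j = 4 has integer solutions if and only if gcd(5, 4) divides 4. Since 1 | 4, solutions exist.

Yes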